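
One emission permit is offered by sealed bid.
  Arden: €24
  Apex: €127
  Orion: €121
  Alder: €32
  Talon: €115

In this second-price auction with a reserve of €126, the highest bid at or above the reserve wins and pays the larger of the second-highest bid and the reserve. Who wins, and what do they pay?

Bids ranked: 127 (Apex) > 121 (Orion) > 115 (Talon) > 32 (Alder) > 24 (Arden)
Apex has the top bid at or above the reserve (€127).
Second-highest bid €121 is below the reserve €126, so the reserve binds → payment €126.

Apex pays €126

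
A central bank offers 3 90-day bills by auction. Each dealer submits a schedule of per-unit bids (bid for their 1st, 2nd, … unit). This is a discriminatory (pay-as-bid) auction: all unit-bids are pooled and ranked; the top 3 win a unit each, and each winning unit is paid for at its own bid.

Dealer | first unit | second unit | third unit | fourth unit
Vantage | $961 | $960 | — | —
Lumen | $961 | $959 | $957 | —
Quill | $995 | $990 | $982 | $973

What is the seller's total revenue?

Merging the schedules and taking the best 3: 995 (Quill-1), 990 (Quill-2), 982 (Quill-3)
Next rejected bid: $973 (not a price — pay-as-bid).
Each winning unit pays its own bid.
Revenue = 995 + 990 + 982 = $2,967.

Total revenue: $2,967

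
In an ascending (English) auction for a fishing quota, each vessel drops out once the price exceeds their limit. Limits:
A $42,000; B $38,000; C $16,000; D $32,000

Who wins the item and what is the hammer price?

A wins at $38,000

Rule: the price rises until one bidder remains; the winner pays the price at which the last rival dropped out.
Limits ranked: 42,000 (A) > 38,000 (B) > 32,000 (D) > 16,000 (C)
Once the price passes $38,000, only A is left; the hammer falls at B's limit of $38,000.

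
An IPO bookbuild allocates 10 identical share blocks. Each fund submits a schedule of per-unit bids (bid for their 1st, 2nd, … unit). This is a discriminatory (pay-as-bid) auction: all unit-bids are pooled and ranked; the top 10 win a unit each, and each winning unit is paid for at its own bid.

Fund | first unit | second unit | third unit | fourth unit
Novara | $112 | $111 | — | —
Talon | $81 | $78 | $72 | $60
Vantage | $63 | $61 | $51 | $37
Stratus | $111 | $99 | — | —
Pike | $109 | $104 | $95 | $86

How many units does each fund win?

Novara 2, Pike 4, Stratus 2, Talon 2

Merging the schedules and taking the best 10: 112 (Novara-1), 111 (Novara-2), 111 (Stratus-1), 109 (Pike-1), 104 (Pike-2), 99 (Stratus-2), 95 (Pike-3), 86 (Pike-4), 81 (Talon-1), 78 (Talon-2)
Next rejected bid: $72 (not a price — pay-as-bid).
Allocation: Novara 2, Pike 4, Stratus 2, Talon 2.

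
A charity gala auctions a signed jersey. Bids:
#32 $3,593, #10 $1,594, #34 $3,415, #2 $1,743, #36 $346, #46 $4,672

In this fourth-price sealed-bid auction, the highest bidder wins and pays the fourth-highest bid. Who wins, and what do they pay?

Bids in order: 4,672 (#46) > 3,593 (#32) > 3,415 (#34) > 1,743 (#2) > 1,594 (#10) > 346 (#36)
#46 wins; payment is bid #4 in the ranking = $1,743.

#46 pays $1,743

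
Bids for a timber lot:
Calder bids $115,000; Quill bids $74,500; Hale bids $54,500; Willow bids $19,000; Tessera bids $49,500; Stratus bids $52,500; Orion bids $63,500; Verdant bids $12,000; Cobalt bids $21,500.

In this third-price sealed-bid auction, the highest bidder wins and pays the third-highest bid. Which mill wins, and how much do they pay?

Calder pays $63,500

Sorting bids: 115,000 (Calder) > 74,500 (Quill) > 63,500 (Orion) > 54,500 (Hale) > 52,500 (Stratus) > 49,500 (Tessera) > …
Calder wins; payment is bid #3 in the ranking = $63,500.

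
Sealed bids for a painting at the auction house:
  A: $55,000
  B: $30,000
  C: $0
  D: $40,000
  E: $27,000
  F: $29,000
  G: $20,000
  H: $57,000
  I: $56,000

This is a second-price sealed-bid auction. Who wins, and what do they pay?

H pays $56,000

Second-price sealed-bid auction: the highest bidder wins and pays the second-highest bid.
Sorting bids: 57,000 (H) > 56,000 (I) > 55,000 (A) > 40,000 (D) > 30,000 (B) > 29,000 (F) > …
Second-price: H pays I's bid of $56,000.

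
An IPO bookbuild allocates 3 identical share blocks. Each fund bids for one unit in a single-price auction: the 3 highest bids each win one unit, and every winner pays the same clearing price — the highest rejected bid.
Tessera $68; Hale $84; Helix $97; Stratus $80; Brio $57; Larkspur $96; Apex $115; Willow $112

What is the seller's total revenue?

Total revenue: $288

Bids ranked high→low: 115 (Apex), 112 (Willow), 97 (Helix), 96 (Larkspur), 84 (Hale), …
Winners (3 units): Apex, Willow, Helix.
Highest unsuccessful bid: $96 → clearing price.
Total revenue = 3 × $96 = $288.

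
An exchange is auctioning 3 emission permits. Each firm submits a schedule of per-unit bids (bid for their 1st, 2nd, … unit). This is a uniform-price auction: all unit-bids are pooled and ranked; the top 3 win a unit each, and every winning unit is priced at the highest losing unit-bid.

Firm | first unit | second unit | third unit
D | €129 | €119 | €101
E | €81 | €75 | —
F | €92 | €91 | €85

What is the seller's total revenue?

Total revenue: €276

Merging the schedules and taking the best 3: 129 (D-1), 119 (D-2), 101 (D-3)
Highest rejected unit-bid = €92.
Allocation: D 3. Every unit priced at €92.
Revenue = 3 × 92 = €276.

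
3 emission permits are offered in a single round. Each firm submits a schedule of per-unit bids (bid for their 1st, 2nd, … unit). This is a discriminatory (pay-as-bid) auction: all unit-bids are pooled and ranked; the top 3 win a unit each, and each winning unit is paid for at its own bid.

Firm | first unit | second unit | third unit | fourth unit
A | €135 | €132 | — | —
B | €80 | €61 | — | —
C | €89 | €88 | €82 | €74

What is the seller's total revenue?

Total revenue: €356

Pooled unit-bids ranked (top 3): 135 (A-1), 132 (A-2), 89 (C-1)
Next rejected bid: €88 (not a price — pay-as-bid).
Each winning unit pays its own bid.
Revenue = 135 + 132 + 89 = €356.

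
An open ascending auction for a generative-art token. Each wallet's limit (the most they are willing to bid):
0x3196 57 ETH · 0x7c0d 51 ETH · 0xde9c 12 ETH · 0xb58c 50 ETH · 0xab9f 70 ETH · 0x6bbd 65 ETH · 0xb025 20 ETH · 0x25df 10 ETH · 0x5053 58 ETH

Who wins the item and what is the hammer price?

0xab9f wins at 65 ETH

Sorting limits: 70 (0xab9f) > 65 (0x6bbd) > 58 (0x5053) > 57 (0x3196) > 51 (0x7c0d) > 50 (0xb58c) > …
Once the price passes 65 ETH, only 0xab9f is left; the hammer falls at 0x6bbd's limit of 65 ETH.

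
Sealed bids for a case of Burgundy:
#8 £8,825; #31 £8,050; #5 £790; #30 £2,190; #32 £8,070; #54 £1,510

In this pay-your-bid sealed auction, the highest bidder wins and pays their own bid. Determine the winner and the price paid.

#8 pays £8,825

Bids in order: 8,825 (#8) > 8,070 (#32) > 8,050 (#31) > 2,190 (#30) > 1,510 (#54) > 790 (#5)
First-price: #8 pays what they bid, £8,825.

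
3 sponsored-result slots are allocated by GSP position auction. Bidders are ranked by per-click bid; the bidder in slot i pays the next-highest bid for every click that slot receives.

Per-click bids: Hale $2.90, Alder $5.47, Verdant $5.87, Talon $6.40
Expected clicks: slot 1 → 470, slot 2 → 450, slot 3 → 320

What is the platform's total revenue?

Sorting advertisers: $6.40 (Talon) > $5.87 (Verdant) > $5.47 (Alder) > $2.90 (Hale)
Slot 1: Talon pays $5.87 × 470 = $2758.90
Slot 2: Verdant pays $5.47 × 450 = $2461.50
Slot 3: Alder pays $2.90 × 320 = $928.00
Total = $6148.40

Total revenue: $6148.40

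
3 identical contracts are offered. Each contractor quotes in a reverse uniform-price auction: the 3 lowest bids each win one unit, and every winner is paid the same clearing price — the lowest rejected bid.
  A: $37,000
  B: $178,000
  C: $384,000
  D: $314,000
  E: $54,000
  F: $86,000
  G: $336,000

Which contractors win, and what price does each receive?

Sorting: 37,000 (A), 54,000 (E), 86,000 (F), 178,000 (B), 314,000 (D), …
Winners (3 units): A, E, F.
Clearing price = lowest rejected bid = $178,000.

A, E, F; each is paid $178,000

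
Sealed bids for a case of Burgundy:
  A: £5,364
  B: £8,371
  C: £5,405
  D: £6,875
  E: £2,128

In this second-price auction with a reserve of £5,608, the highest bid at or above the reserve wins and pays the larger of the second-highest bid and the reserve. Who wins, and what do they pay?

Bids in order: 8,371 (B) > 6,875 (D) > 5,405 (C) > 5,364 (A) > 2,128 (E)
Highest eligible bid: B at £8,371.
max(second-highest £6,875, reserve £5,608) = £6,875; the reserve does not bind.

B pays £6,875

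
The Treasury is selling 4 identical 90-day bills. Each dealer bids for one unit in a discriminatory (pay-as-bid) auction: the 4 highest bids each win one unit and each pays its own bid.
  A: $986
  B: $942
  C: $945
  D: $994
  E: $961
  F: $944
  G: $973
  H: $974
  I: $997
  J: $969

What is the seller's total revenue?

Ordering the bids: 997 (I), 994 (D), 986 (A), 974 (H), 973 (G), 969 (J), …
Top 4: I, D, A, H.
Total revenue = 997 + 994 + 986 + 974 = $3,951.

Total revenue: $3,951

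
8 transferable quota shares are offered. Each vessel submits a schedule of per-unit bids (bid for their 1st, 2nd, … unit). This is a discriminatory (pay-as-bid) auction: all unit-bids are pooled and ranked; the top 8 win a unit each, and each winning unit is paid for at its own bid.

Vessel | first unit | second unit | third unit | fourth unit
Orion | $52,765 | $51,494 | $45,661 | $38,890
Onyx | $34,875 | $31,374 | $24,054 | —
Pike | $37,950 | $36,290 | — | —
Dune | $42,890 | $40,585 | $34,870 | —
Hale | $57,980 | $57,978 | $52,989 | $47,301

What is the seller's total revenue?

Pooled unit-bids ranked (top 8): 57,980 (Hale-1), 57,978 (Hale-2), 52,989 (Hale-3), 52,765 (Orion-1), 51,494 (Orion-2), 47,301 (Hale-4), 45,661 (Orion-3), 42,890 (Dune-1)
Next rejected bid: $40,585 (not a price — pay-as-bid).
Each winning unit pays its own bid.
Revenue = 57,980 + 57,978 + 52,989 + 52,765 + 51,494 + 47,301 + 45,661 + 42,890 = $409,058.

Total revenue: $409,058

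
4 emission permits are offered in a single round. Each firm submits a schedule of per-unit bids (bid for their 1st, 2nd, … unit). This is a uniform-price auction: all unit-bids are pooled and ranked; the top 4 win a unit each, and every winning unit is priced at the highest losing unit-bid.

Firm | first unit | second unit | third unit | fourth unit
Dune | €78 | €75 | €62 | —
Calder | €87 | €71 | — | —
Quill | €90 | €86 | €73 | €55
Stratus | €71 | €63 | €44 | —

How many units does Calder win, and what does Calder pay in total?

Calder: 1 unit, pays €75

Pooled unit-bids ranked (top 4): 90 (Quill-1), 87 (Calder-1), 86 (Quill-2), 78 (Dune-1)
The (k+1)-th unit-bid is €75.
Calder wins 1 unit(s) at €75 each.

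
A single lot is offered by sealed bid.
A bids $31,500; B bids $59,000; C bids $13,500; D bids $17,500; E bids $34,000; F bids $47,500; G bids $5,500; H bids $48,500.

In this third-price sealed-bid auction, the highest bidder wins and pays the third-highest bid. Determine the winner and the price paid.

B pays $47,500

Bids in order: 59,000 (B) > 48,500 (H) > 47,500 (F) > 34,000 (E) > 31,500 (A) > 17,500 (D) > …
B wins; payment is bid #3 in the ranking = $47,500.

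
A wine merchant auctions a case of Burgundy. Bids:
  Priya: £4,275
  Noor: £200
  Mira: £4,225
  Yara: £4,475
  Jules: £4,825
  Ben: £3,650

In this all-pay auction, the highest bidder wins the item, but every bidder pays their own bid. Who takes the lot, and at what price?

Jules pays £4,825

Sorting bids: 4,825 (Jules) > 4,475 (Yara) > 4,275 (Priya) > 4,225 (Mira) > 3,650 (Ben) > 200 (Noor)
Jules is highest and takes the item; every bidder forfeits their bid.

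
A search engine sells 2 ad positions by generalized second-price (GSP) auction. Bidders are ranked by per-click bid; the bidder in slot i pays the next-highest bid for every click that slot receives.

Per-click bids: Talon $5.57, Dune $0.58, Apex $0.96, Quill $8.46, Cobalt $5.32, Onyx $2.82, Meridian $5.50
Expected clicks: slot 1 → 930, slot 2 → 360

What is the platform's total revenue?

Sorting advertisers: $8.46 (Quill) > $5.57 (Talon) > $5.50 (Meridian) > …
Slot 1: Quill pays $5.57 × 930 = $5180.10
Slot 2: Talon pays $5.50 × 360 = $1980.00
Total = $7160.10

Total revenue: $7160.10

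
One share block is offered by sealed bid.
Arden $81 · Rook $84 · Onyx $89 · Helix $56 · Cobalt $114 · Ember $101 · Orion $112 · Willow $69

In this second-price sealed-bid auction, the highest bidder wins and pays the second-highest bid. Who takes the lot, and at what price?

Cobalt pays $112

Second-price sealed-bid auction: the highest bidder wins and pays the second-highest bid.
Bids in order: 114 (Cobalt) > 112 (Orion) > 101 (Ember) > 89 (Onyx) > 84 (Rook) > 81 (Arden) > …
Cobalt wins with the highest bid; price is set by the runner-up at $112.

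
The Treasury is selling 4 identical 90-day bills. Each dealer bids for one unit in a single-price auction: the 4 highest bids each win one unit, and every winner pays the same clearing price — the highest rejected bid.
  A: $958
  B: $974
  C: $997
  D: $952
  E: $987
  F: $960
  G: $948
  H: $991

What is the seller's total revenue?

Sorting: 997 (C), 991 (H), 987 (E), 974 (B), 960 (F), 958 (A), …
Top 4: C, H, E, B.
First losing bid is F's $960, which sets the uniform price.
Total revenue = 4 × $960 = $3,840.

Total revenue: $3,840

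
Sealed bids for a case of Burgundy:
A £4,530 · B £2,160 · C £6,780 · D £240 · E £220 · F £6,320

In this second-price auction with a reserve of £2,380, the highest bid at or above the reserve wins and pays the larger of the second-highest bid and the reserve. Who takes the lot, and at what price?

Sorting bids: 6,780 (C) > 6,320 (F) > 4,530 (A) > 2,160 (B) > 240 (D) > 220 (E)
C has the top bid at or above the reserve (£6,780).
max(second-highest £6,320, reserve £2,380) = £6,320; the reserve does not bind.

C pays £6,320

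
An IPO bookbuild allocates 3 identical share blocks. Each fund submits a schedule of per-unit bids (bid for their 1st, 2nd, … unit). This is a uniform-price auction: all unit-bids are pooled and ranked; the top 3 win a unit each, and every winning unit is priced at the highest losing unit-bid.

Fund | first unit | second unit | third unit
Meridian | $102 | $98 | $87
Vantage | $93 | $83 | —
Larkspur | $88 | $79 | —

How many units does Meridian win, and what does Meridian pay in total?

Meridian: 2 units, pays $176

Pooled unit-bids ranked (top 3): 102 (Meridian-1), 98 (Meridian-2), 93 (Vantage-1)
Highest rejected unit-bid = $88.
Meridian wins 2 unit(s) at $88 each.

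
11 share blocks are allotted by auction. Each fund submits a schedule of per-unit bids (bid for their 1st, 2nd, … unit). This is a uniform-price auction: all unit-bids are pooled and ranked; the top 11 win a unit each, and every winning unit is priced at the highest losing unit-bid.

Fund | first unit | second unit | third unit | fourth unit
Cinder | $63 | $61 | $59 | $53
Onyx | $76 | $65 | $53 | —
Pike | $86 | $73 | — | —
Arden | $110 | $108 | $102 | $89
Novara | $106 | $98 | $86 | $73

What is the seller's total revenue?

Total revenue: $715

Merging the schedules and taking the best 11: 110 (Arden-1), 108 (Arden-2), 106 (Novara-1), 102 (Arden-3), 98 (Novara-2), 89 (Arden-4), 86 (Pike-1), 86 (Novara-3), 76 (Onyx-1), 73 (Pike-2), 73 (Novara-4)
First bid not allocated: $65.
Allocation: Arden 4, Novara 4, Onyx 1, Pike 2. Every unit priced at $65.
Revenue = 11 × 65 = $715.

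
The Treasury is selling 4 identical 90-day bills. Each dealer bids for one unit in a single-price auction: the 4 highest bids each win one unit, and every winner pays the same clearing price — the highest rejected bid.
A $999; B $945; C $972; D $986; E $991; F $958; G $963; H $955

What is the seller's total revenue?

Bids ranked high→low: 999 (A), 991 (E), 986 (D), 972 (C), 963 (G), 958 (F), …
Winners (4 units): A, E, D, C.
Clearing price = highest rejected bid = $963.
Total revenue = 4 × $963 = $3,852.

Total revenue: $3,852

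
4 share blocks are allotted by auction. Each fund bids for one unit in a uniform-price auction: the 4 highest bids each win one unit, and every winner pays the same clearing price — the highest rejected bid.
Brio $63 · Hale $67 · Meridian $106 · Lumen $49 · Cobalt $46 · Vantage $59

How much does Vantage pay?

Sorting: 106 (Meridian), 67 (Hale), 63 (Brio), 59 (Vantage), 49 (Lumen), 46 (Cobalt)
The 4 highest are Meridian, Hale, Brio, Vantage.
Clearing price = highest rejected bid = $49.
Vantage wins → pays $49.

Vantage pays $49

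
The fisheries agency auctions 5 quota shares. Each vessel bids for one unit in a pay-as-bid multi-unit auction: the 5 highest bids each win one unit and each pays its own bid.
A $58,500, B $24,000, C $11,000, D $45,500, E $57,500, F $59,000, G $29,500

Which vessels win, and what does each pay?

Bids ranked high→low: 59,000 (F), 58,500 (A), 57,500 (E), 45,500 (D), 29,500 (G), 24,000 (B), 11,000 (C)
The 5 highest are F, A, E, D, G.
Each winner pays its own bid: F $59,000, A $58,500, E $57,500, D $45,500, G $29,500.

F $59,000, A $58,500, E $57,500, D $45,500, G $29,500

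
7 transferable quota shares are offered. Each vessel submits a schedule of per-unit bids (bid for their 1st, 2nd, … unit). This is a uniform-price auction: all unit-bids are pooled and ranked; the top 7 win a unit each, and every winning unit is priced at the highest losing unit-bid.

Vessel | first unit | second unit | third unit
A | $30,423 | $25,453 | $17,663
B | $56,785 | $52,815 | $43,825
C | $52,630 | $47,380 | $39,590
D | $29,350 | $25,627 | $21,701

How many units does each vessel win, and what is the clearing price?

Merging the schedules and taking the best 7: 56,785 (B-1), 52,815 (B-2), 52,630 (C-1), 47,380 (C-2), 43,825 (B-3), 39,590 (C-3), 30,423 (A-1)
Highest rejected unit-bid = $29,350.
Allocation: A 1, B 3, C 3.

A 1, B 3, C 3; clearing price $29,350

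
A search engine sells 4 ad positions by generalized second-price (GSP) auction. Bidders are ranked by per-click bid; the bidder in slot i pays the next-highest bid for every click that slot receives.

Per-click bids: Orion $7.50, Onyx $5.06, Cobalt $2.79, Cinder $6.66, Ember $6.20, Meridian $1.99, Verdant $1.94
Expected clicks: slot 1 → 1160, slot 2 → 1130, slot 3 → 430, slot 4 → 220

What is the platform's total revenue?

Per-click bids in order: $7.50 (Orion) > $6.66 (Cinder) > $6.20 (Ember) > $5.06 (Onyx) > $2.79 (Cobalt) > …
Slot 1: Orion pays $6.66 × 1160 = $7725.60
Slot 2: Cinder pays $6.20 × 1130 = $7006.00
Slot 3: Ember pays $5.06 × 430 = $2175.80
Slot 4: Onyx pays $2.79 × 220 = $613.80
Total = $17521.20

Total revenue: $17521.20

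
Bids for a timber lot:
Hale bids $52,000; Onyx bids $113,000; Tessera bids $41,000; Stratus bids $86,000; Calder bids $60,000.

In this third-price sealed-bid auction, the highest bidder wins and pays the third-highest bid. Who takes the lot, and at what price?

Onyx pays $60,000

Rule: the highest bidder wins and pays the third-highest bid.
Bids ranked: 113,000 (Onyx) > 86,000 (Stratus) > 60,000 (Calder) > 52,000 (Hale) > 41,000 (Tessera)
Onyx wins; payment is bid #3 in the ranking = $60,000.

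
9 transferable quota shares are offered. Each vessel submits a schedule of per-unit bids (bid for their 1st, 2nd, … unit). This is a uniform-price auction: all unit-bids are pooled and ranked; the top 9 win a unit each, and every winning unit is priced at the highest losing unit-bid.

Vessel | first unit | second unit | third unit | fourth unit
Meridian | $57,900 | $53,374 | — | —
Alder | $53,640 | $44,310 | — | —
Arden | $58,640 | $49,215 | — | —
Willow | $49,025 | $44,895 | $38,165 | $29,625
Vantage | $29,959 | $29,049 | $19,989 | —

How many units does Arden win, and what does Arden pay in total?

Merging the schedules and taking the best 9: 58,640 (Arden-1), 57,900 (Meridian-1), 53,640 (Alder-1), 53,374 (Meridian-2), 49,215 (Arden-2), 49,025 (Willow-1), 44,895 (Willow-2), 44,310 (Alder-2), 38,165 (Willow-3)
The (k+1)-th unit-bid is $29,959.
Arden wins 2 unit(s) at $29,959 each.

Arden: 2 units, pays $59,918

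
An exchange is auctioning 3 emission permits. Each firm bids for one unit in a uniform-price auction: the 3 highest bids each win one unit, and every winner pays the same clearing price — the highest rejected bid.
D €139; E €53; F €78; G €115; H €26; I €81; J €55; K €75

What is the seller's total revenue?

Total revenue: €234

Ordering the bids: 139 (D), 115 (G), 81 (I), 78 (F), 75 (K), …
Winners (3 units): D, G, I.
First losing bid is F's €78, which sets the uniform price.
Total revenue = 3 × €78 = €234.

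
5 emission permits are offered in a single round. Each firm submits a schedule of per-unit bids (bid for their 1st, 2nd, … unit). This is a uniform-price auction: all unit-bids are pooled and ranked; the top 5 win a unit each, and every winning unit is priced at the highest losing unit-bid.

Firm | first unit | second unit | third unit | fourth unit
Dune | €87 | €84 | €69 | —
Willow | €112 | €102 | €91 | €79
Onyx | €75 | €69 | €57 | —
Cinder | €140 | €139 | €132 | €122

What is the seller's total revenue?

All unit-bids, highest first — top 5: 140 (Cinder-1), 139 (Cinder-2), 132 (Cinder-3), 122 (Cinder-4), 112 (Willow-1)
Highest rejected unit-bid = €102.
Allocation: Cinder 4, Willow 1. Every unit priced at €102.
Revenue = 5 × 102 = €510.

Total revenue: €510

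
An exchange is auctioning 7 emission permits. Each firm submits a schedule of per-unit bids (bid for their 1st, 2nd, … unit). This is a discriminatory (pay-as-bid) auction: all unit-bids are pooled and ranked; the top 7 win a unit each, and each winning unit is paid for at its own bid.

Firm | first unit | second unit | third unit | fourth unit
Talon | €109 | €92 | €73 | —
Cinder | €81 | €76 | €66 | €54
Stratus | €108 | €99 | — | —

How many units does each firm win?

Merging the schedules and taking the best 7: 109 (Talon-1), 108 (Stratus-1), 99 (Stratus-2), 92 (Talon-2), 81 (Cinder-1), 76 (Cinder-2), 73 (Talon-3)
Next rejected bid: €66 (not a price — pay-as-bid).
Allocation: Cinder 2, Stratus 2, Talon 3.

Cinder 2, Stratus 2, Talon 3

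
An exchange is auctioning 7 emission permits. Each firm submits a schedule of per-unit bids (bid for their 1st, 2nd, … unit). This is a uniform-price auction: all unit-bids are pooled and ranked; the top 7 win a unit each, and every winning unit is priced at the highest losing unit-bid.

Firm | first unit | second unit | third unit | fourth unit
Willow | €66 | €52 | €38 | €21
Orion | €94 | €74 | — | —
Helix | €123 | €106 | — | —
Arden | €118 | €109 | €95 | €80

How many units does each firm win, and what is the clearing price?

Arden 4, Helix 2, Orion 1; clearing price €74

All unit-bids, highest first — top 7: 123 (Helix-1), 118 (Arden-1), 109 (Arden-2), 106 (Helix-2), 95 (Arden-3), 94 (Orion-1), 80 (Arden-4)
Highest rejected unit-bid = €74.
Allocation: Arden 4, Helix 2, Orion 1.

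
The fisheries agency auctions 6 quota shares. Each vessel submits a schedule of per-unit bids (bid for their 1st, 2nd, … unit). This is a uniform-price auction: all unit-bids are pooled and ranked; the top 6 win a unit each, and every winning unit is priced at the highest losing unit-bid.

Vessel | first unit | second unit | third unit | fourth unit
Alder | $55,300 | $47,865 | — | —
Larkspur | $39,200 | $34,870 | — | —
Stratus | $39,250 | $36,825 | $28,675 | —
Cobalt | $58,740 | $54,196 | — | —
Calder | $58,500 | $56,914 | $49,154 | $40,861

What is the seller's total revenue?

Total revenue: $287,190

Pooled unit-bids ranked (top 6): 58,740 (Cobalt-1), 58,500 (Calder-1), 56,914 (Calder-2), 55,300 (Alder-1), 54,196 (Cobalt-2), 49,154 (Calder-3)
The (k+1)-th unit-bid is $47,865.
Allocation: Alder 1, Calder 3, Cobalt 2. Every unit priced at $47,865.
Revenue = 6 × 47,865 = $287,190.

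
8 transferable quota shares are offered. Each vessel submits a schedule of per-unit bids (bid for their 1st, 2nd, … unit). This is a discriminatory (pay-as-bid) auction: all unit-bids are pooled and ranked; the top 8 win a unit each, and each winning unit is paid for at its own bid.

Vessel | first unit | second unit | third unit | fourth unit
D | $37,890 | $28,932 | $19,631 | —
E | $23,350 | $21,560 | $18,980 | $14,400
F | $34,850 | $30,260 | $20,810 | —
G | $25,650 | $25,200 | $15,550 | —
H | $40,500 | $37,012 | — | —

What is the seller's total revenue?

All unit-bids, highest first — top 8: 40,500 (H-1), 37,890 (D-1), 37,012 (H-2), 34,850 (F-1), 30,260 (F-2), 28,932 (D-2), 25,650 (G-1), 25,200 (G-2)
Next rejected bid: $23,350 (not a price — pay-as-bid).
Each winning unit pays its own bid.
Revenue = 40,500 + 37,890 + 37,012 + 34,850 + 30,260 + 28,932 + 25,650 + 25,200 = $260,294.

Total revenue: $260,294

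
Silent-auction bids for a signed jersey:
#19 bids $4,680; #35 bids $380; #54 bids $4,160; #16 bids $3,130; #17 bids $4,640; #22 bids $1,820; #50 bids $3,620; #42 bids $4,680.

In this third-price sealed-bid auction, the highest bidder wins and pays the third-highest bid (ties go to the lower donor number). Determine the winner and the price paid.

#19 pays $4,640

Rule: the highest bidder wins and pays the third-highest bid.
Sorting bids: 4,680 (#19) > 4,680 (#42) > 4,640 (#17) > 4,160 (#54) > 3,620 (#50) > 3,130 (#16) > …
#19 and #42 tie at $4,680; tie-break gives it to #19.
#19 wins; payment is bid #3 in the ranking = $4,640.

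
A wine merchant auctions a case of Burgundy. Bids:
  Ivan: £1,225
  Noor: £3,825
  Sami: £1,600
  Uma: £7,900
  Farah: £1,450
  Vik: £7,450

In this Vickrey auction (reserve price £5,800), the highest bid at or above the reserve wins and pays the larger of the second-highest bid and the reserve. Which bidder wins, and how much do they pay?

Bids in order: 7,900 (Uma) > 7,450 (Vik) > 3,825 (Noor) > 1,600 (Sami) > 1,450 (Farah) > 1,225 (Ivan)
Uma has the top bid at or above the reserve (£7,900).
Second-highest bid £7,450 exceeds the reserve £5,800 → payment £7,450.

Uma pays £7,450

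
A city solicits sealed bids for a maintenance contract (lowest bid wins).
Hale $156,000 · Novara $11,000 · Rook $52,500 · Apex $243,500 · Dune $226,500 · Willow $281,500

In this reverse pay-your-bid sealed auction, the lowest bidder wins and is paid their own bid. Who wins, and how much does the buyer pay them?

Novara is paid $11,000

Reverse pay-your-bid sealed auction: the lowest bidder wins and is paid their own bid.
Bids ranked: 11,000 (Novara) < 52,500 (Rook) < 156,000 (Hale) < 226,500 (Dune) < 243,500 (Apex) < 281,500 (Willow)
Novara is lowest → is paid own bid, $11,000.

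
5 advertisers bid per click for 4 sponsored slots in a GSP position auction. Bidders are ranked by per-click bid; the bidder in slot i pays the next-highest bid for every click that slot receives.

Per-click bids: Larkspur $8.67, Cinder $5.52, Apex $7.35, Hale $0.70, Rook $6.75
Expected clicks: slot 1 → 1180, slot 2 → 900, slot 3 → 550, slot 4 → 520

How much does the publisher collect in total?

Total revenue: $18148.00

Per-click bids in order: $8.67 (Larkspur) > $7.35 (Apex) > $6.75 (Rook) > $5.52 (Cinder) > $0.70 (Hale)
Slot 1: Larkspur pays $7.35 × 1180 = $8673.00
Slot 2: Apex pays $6.75 × 900 = $6075.00
Slot 3: Rook pays $5.52 × 550 = $3036.00
Slot 4: Cinder pays $0.70 × 520 = $364.00
Total = $18148.00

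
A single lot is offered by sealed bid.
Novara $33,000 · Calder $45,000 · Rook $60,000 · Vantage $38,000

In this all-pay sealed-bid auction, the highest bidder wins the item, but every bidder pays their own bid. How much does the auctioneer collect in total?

Bids ranked: 60,000 (Rook) > 45,000 (Calder) > 38,000 (Vantage) > 33,000 (Novara)
Rook wins with the top bid; all bids are sunk regardless.
Every bidder forfeits their bid regardless of winning.
Revenue = 33,000 + 45,000 + 60,000 + 38,000 = $176,000.

Total revenue: $176,000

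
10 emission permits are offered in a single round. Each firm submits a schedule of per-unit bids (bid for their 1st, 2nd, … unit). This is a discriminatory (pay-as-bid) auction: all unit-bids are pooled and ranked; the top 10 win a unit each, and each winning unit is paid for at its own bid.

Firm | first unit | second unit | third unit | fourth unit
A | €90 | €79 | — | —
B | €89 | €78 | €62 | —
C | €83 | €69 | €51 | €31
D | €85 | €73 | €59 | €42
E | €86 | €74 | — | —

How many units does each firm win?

A 2, B 2, C 2, D 2, E 2

Merging the schedules and taking the best 10: 90 (A-1), 89 (B-1), 86 (E-1), 85 (D-1), 83 (C-1), 79 (A-2), 78 (B-2), 74 (E-2), 73 (D-2), 69 (C-2)
Next rejected bid: €62 (not a price — pay-as-bid).
Allocation: A 2, B 2, C 2, D 2, E 2.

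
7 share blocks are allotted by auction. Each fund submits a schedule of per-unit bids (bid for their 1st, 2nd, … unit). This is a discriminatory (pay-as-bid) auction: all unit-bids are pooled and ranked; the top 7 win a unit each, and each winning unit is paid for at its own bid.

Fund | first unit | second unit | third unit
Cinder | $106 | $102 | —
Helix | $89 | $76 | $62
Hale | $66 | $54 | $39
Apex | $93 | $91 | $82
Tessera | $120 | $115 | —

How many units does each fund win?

Apex 2, Cinder 2, Helix 1, Tessera 2

Pooled unit-bids ranked (top 7): 120 (Tessera-1), 115 (Tessera-2), 106 (Cinder-1), 102 (Cinder-2), 93 (Apex-1), 91 (Apex-2), 89 (Helix-1)
Next rejected bid: $82 (not a price — pay-as-bid).
Allocation: Apex 2, Cinder 2, Helix 1, Tessera 2.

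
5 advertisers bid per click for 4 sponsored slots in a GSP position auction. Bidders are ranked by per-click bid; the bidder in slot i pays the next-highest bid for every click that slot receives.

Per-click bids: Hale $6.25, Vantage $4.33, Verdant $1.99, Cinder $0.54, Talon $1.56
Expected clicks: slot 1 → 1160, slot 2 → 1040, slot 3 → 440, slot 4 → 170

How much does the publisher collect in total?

Per-click bids in order: $6.25 (Hale) > $4.33 (Vantage) > $1.99 (Verdant) > $1.56 (Talon) > $0.54 (Cinder)
Slot 1: Hale pays $4.33 × 1160 = $5022.80
Slot 2: Vantage pays $1.99 × 1040 = $2069.60
Slot 3: Verdant pays $1.56 × 440 = $686.40
Slot 4: Talon pays $0.54 × 170 = $91.80
Total = $7870.60

Total revenue: $7870.60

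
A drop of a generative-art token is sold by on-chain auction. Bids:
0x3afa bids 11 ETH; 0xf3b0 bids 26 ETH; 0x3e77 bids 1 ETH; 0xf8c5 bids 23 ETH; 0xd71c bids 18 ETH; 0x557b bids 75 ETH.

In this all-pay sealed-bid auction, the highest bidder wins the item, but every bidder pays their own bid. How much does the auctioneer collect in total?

All-pay sealed-bid auction: the highest bidder wins the item, but every bidder pays their own bid.
Sorting bids: 75 (0x557b) > 26 (0xf3b0) > 23 (0xf8c5) > 18 (0xd71c) > 11 (0x3afa) > 1 (0x3e77)
0x557b wins with the top bid; all bids are sunk regardless.
Every bidder forfeits their bid regardless of winning.
Revenue = 11 + 26 + 1 + 23 + 18 + 75 = 154 ETH.

Total revenue: 154 ETH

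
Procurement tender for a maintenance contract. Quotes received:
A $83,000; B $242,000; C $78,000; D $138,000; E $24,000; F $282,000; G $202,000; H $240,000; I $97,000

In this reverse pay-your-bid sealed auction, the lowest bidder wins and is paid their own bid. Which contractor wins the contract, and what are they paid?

E is paid $24,000

Bids in order: 24,000 (E) < 78,000 (C) < 83,000 (A) < 97,000 (I) < 138,000 (D) < 202,000 (G) < …
E is lowest → is paid own bid, $24,000.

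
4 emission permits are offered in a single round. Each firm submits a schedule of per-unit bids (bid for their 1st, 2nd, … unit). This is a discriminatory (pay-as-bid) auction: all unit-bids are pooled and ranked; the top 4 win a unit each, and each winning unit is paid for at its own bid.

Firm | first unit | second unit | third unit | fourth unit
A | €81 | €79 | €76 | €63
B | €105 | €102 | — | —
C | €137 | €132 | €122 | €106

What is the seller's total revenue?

Total revenue: €497

Pooled unit-bids ranked (top 4): 137 (C-1), 132 (C-2), 122 (C-3), 106 (C-4)
Next rejected bid: €105 (not a price — pay-as-bid).
Each winning unit pays its own bid.
Revenue = 137 + 132 + 122 + 106 = €497.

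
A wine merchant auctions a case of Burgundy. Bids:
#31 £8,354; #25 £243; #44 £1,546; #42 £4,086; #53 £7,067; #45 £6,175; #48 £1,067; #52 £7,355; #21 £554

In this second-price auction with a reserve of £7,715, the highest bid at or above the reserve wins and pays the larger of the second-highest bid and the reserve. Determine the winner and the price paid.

#31 pays £7,715

Sorting bids: 8,354 (#31) > 7,355 (#52) > 7,067 (#53) > 6,175 (#45) > 4,086 (#42) > 1,546 (#44) > …
Highest eligible bid: #31 at £8,354.
max(second-highest £7,355, reserve £7,715) = £7,715.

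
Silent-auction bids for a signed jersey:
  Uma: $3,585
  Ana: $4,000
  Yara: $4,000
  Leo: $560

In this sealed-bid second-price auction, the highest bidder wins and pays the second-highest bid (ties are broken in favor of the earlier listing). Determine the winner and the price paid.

Sealed-bid second-price auction: the highest bidder wins and pays the second-highest bid.
Sorting bids: 4,000 (Ana) > 4,000 (Yara) > 3,585 (Uma) > 560 (Leo)
Ana and Yara tie at $4,000; tie-break gives it to Ana.
Second-price: Ana pays Yara's bid of $4,000.

Ana pays $4,000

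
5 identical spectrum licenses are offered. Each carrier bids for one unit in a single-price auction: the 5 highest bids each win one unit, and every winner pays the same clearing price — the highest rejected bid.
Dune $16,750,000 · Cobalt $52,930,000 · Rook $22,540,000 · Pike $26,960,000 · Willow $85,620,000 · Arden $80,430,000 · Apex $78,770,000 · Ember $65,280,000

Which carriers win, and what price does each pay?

Willow, Arden, Apex, Ember, Cobalt; each pays $26,960,000

Sorting: 85,620,000 (Willow), 80,430,000 (Arden), 78,770,000 (Apex), 65,280,000 (Ember), 52,930,000 (Cobalt), 26,960,000 (Pike), 22,540,000 (Rook), …
The 5 highest are Willow, Arden, Apex, Ember, Cobalt.
Clearing price = highest rejected bid = $26,960,000.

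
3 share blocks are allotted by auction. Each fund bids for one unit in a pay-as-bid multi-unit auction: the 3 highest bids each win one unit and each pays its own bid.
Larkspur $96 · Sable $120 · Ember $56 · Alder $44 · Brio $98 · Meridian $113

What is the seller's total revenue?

Total revenue: $331

Ordering the bids: 120 (Sable), 113 (Meridian), 98 (Brio), 96 (Larkspur), 56 (Ember), …
Winners (3 units): Sable, Meridian, Brio.
Total revenue = 120 + 113 + 98 = $331.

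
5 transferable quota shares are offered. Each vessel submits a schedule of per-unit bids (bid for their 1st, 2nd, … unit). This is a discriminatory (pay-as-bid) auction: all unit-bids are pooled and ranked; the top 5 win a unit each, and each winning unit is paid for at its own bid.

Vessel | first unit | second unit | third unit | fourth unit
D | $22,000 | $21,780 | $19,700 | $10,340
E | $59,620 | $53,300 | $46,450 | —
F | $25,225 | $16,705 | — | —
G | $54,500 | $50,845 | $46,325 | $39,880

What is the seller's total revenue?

All unit-bids, highest first — top 5: 59,620 (E-1), 54,500 (G-1), 53,300 (E-2), 50,845 (G-2), 46,450 (E-3)
Next rejected bid: $46,325 (not a price — pay-as-bid).
Each winning unit pays its own bid.
Revenue = 59,620 + 54,500 + 53,300 + 50,845 + 46,450 = $264,715.

Total revenue: $264,715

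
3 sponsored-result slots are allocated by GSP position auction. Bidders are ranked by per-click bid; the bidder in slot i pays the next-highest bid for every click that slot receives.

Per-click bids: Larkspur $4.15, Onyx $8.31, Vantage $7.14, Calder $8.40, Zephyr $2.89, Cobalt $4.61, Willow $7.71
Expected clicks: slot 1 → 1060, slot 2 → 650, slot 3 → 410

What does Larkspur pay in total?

Ranked by bid: $8.40 (Calder) > $8.31 (Onyx) > $7.71 (Willow) > $7.14 (Vantage) > …
Larkspur ranks below slot 3 → no slot, pays nothing.

Larkspur pays $0.00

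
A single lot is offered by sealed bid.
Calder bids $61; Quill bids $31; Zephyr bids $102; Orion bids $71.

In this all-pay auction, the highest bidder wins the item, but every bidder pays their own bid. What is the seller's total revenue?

Bids ranked: 102 (Zephyr) > 71 (Orion) > 61 (Calder) > 31 (Quill)
Zephyr wins with the top bid; all bids are sunk regardless.
Every bidder forfeits their bid regardless of winning.
Revenue = 61 + 31 + 102 + 71 = $265.

Total revenue: $265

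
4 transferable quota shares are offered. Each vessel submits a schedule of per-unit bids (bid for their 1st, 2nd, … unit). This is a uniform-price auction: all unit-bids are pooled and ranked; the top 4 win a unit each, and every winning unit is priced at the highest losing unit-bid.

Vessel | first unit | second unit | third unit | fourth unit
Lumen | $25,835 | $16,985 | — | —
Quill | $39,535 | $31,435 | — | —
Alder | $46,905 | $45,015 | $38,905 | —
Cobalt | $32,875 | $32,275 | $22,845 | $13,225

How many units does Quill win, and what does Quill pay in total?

All unit-bids, highest first — top 4: 46,905 (Alder-1), 45,015 (Alder-2), 39,535 (Quill-1), 38,905 (Alder-3)
First bid not allocated: $32,875.
Quill wins 1 unit(s) at $32,875 each.

Quill: 1 unit, pays $32,875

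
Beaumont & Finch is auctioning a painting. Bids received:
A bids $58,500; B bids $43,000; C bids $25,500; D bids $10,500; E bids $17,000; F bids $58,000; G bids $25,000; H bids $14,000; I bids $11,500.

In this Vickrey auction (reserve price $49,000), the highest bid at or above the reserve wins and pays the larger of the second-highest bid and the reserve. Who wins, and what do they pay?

Bids in order: 58,500 (A) > 58,000 (F) > 43,000 (B) > 25,500 (C) > 25,000 (G) > 17,000 (E) > …
Highest eligible bid: A at $58,500.
Second-highest bid $58,000 exceeds the reserve $49,000 → payment $58,000.

A pays $58,000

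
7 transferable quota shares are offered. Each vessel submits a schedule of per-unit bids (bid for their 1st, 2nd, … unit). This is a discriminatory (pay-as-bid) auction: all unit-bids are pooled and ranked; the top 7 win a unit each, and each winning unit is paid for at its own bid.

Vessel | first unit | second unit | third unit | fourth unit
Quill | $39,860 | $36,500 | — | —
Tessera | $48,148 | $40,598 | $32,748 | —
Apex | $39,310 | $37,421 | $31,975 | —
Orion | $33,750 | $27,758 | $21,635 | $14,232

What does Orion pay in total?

Orion pays $33,750

Pooled unit-bids ranked (top 7): 48,148 (Tessera-1), 40,598 (Tessera-2), 39,860 (Quill-1), 39,310 (Apex-1), 37,421 (Apex-2), 36,500 (Quill-2), 33,750 (Orion-1)
Next rejected bid: $32,748 (not a price — pay-as-bid).
Orion's winning unit-bids: 33,750 = $33,750.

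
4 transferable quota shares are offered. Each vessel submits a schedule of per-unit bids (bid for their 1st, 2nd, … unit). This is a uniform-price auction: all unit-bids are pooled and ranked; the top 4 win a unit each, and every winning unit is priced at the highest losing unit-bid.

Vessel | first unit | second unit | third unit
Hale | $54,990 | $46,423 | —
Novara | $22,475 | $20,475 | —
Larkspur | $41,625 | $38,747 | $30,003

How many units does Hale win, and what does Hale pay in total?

Pooled unit-bids ranked (top 4): 54,990 (Hale-1), 46,423 (Hale-2), 41,625 (Larkspur-1), 38,747 (Larkspur-2)
The (k+1)-th unit-bid is $30,003.
Hale wins 2 unit(s) at $30,003 each.

Hale: 2 units, pays $60,006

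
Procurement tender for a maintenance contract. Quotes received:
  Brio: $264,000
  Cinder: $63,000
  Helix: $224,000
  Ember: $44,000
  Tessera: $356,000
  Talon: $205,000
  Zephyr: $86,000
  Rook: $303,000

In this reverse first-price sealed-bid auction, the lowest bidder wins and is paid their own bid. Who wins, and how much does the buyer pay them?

Reverse first-price sealed-bid auction: the lowest bidder wins and is paid their own bid.
Sorting bids: 44,000 (Ember) < 63,000 (Cinder) < 86,000 (Zephyr) < 205,000 (Talon) < 224,000 (Helix) < 264,000 (Brio) < …
Ember is lowest → is paid own bid, $44,000.

Ember is paid $44,000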